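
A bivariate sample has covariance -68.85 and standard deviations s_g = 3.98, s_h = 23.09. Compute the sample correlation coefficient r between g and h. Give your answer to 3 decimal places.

r = Cov(g,h) / (s_g · s_h) = -68.85 / (3.98 × 23.09)
  = -68.85 / 91.8982 ≈ -0.749

-0.749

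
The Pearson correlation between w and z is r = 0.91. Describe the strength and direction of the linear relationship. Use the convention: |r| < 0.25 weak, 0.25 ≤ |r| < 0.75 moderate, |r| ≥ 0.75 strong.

strong positive

r = 0.91 > 0 so the relationship is positive.
|r| = 0.91, which falls in the strong range.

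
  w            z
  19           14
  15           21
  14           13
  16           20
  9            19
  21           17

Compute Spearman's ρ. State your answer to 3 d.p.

Rank w: 5, 3, 2, 4, 1, 6
Rank z: 2, 6, 1, 5, 4, 3
d = rank(w) − rank(z): 3, -3, 1, -1, -3, 3; Σd² = 38
ρ = 1 − 6Σd² / [n(n²−1)] = 1 − 6×38 / (6×35) = 1 − 228/210 ≈ -0.086

-0.086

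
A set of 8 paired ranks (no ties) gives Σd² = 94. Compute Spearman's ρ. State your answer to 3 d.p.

ρ = 1 − 6Σd² / [n(n²−1)] = 1 − 6×94 / (8×63)
  = 1 − 564/504 = 1 − 1.1190 ≈ -0.119

-0.119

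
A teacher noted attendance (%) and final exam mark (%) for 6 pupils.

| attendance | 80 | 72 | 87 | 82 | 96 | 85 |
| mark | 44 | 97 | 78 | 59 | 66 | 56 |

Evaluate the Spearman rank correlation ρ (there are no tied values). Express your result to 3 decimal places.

Rank attendance: 2, 1, 5, 3, 6, 4
Rank mark: 1, 6, 5, 3, 4, 2
d = rank(attendance) − rank(mark): 1, -5, 0, 0, 2, 2; Σd² = 34
ρ = 1 − 6Σd² / [n(n²−1)] = 1 − 6×34 / (6×35) = 1 − 204/210 ≈ 0.029

0.029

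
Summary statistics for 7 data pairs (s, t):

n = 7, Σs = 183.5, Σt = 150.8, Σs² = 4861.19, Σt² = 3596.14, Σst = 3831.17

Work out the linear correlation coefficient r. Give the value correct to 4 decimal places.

r = (nΣst − ΣsΣt) / √[(nΣs² − (Σs)²)(nΣt² − (Σt)²)]
Numerator: 7×3831.17 − 183.5×150.8 = -853.61
Denominator: √[(34028.33 − 33672.25)(25172.98 − 22740.64)] = √[356.08 × 2432.34] = 930.6490
r = -853.61 / 930.6490 ≈ -0.9172

-0.9172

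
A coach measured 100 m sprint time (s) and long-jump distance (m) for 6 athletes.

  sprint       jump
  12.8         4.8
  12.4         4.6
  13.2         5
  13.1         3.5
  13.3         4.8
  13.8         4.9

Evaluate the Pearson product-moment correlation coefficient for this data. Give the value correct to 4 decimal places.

n = 6, Σx = 78.6, Σy = 27.6, Σx² = 1030.78, Σy² = 128.5, Σxy = 361.79
nΣxy − ΣxΣy = 2170.74 − 2169.36 = 1.38
nΣx² − (Σx)² = 6184.68 − 6177.96 = 6.72; nΣy² − (Σy)² = 771 − 761.76 = 9.24
r = 1.38 / √(6.72 × 9.24) = 1.38 / 7.8799 ≈ 0.1751

0.1751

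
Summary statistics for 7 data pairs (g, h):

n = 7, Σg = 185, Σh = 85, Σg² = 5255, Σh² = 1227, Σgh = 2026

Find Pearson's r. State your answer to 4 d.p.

r = (nΣgh − ΣgΣh) / √[(nΣg² − (Σg)²)(nΣh² − (Σh)²)]
Numerator: 7×2026 − 185×85 = -1543
Denominator: √[(36785 − 34225)(8589 − 7225)] = √[2560 × 1364] = 1868.6466
r = -1543 / 1868.6466 ≈ -0.8257

-0.8257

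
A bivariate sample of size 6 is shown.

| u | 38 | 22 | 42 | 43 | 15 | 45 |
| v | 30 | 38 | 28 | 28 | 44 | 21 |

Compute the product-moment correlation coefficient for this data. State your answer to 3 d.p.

-0.966

n = 6, Σu = 205, Σv = 189, Σu² = 7791, Σv² = 6289, Σuv = 5961
nΣuv − ΣuΣv = 35766 − 38745 = -2979
nΣu² − (Σu)² = 46746 − 42025 = 4721; nΣv² − (Σv)² = 37734 − 35721 = 2013
r = -2979 / √(4721 × 2013) = -2979 / 3082.7541 ≈ -0.966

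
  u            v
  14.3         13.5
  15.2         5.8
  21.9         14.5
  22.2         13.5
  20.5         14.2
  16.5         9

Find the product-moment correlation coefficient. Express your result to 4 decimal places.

n = 6, Σu = 110.6, Σv = 70.5, Σu² = 2100.48, Σv² = 891.03, Σuv = 1338.06
nΣuv − ΣuΣv = 8028.36 − 7797.3 = 231.06
nΣu² − (Σu)² = 12602.88 − 12232.36 = 370.52; nΣv² − (Σv)² = 5346.18 − 4970.25 = 375.93
r = 231.06 / √(370.52 × 375.93) = 231.06 / 373.2152 ≈ 0.6191

0.6191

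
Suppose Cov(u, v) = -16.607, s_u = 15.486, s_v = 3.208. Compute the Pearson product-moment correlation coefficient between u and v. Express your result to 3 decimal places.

-0.334

r = Cov(u,v) / (s_u · s_v) = -16.607 / (15.486 × 3.208)
  = -16.607 / 49.6791 ≈ -0.334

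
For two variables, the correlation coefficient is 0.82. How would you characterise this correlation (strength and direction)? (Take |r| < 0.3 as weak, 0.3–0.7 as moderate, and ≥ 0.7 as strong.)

r = 0.82 > 0 so the relationship is positive.
|r| = 0.82, which falls in the strong range.

strong positive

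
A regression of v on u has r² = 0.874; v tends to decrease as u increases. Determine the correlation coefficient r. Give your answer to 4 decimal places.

-0.9349

|r| = √0.874 = 0.9349
The association is negative, so r = −0.9349.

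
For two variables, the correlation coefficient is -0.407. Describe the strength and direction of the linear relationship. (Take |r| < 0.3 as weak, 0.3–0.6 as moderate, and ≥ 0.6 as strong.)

moderate negative

r = -0.407 < 0 so the relationship is negative.
|r| = 0.407, which falls in the moderate range.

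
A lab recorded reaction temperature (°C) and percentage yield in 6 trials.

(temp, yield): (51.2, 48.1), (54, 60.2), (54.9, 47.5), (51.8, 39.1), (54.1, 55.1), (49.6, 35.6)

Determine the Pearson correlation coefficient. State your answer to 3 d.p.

n = 6, Σx = 315.6, Σy = 285.6, Σx² = 16621.66, Σy² = 14026.08, Σxy = 15093.32
nΣxy − ΣxΣy = 90559.92 − 90135.36 = 424.56
nΣx² − (Σx)² = 99729.96 − 99603.36 = 126.6; nΣy² − (Σy)² = 84156.48 − 81567.36 = 2589.12
r = 424.56 / √(126.6 × 2589.12) = 424.56 / 572.5230 ≈ 0.742

0.742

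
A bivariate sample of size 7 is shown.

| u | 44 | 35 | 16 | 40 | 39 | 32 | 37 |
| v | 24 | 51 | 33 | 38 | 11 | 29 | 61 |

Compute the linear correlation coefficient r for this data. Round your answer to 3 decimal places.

n = 7, Σu = 243, Σv = 247, Σu² = 8931, Σv² = 10393, Σuv = 8503
nΣuv − ΣuΣv = 59521 − 60021 = -500
nΣu² − (Σu)² = 62517 − 59049 = 3468; nΣv² − (Σv)² = 72751 − 61009 = 11742
r = -500 / √(3468 × 11742) = -500 / 6381.3209 ≈ -0.078

-0.078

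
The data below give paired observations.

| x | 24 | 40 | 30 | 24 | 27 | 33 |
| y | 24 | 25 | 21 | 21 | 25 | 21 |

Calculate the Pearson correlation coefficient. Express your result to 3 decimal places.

0.218

n = 6, Σx = 178, Σy = 137, Σx² = 5470, Σy² = 3149, Σxy = 4078
nΣxy − ΣxΣy = 24468 − 24386 = 82
nΣx² − (Σx)² = 32820 − 31684 = 1136; nΣy² − (Σy)² = 18894 − 18769 = 125
r = 82 / √(1136 × 125) = 82 / 376.8289 ≈ 0.218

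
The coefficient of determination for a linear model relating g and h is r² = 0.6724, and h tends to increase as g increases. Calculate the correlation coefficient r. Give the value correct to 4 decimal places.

0.8200

|r| = √0.6724 = 0.8200
The association is positive, so r = 0.8200.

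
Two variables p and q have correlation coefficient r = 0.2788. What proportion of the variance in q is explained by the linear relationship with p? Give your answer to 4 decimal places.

r² = (0.2788)² = 0.0777

0.0777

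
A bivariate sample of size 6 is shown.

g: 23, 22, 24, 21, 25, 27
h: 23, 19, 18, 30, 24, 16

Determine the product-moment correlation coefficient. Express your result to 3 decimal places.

-0.649

n = 6, Σg = 142, Σh = 130, Σg² = 3384, Σh² = 2946, Σgh = 3041
nΣgh − ΣgΣh = 18246 − 18460 = -214
nΣg² − (Σg)² = 20304 − 20164 = 140; nΣh² − (Σh)² = 17676 − 16900 = 776
r = -214 / √(140 × 776) = -214 / 329.6058 ≈ -0.649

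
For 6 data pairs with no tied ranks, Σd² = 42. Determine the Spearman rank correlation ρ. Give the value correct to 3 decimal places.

-0.200

ρ = 1 − 6Σd² / [n(n²−1)] = 1 − 6×42 / (6×35)
  = 1 − 252/210 = 1 − 1.2000 ≈ -0.200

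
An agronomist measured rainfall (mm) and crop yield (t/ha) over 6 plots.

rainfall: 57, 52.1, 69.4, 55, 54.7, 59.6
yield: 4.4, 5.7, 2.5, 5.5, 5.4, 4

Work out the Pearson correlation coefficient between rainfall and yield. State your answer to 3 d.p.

n = 6, Σx = 347.8, Σy = 27.5, Σx² = 20349.02, Σy² = 133.51, Σxy = 1557.55
nΣxy − ΣxΣy = 9345.3 − 9564.5 = -219.2
nΣx² − (Σx)² = 122094.12 − 120964.84 = 1129.28; nΣy² − (Σy)² = 801.06 − 756.25 = 44.81
r = -219.2 / √(1129.28 × 44.81) = -219.2 / 224.9512 ≈ -0.974

-0.974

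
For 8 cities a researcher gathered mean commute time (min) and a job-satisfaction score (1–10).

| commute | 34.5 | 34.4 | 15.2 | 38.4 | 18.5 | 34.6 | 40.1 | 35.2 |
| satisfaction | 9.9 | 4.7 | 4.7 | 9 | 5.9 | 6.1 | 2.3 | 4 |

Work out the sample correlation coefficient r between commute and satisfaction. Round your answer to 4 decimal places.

n = 8, Σx = 250.9, Σy = 46.6, Σx² = 8465.67, Σy² = 316.5, Σxy = 1473.51
nΣxy − ΣxΣy = 11788.08 − 11691.94 = 96.14
nΣx² − (Σx)² = 67725.36 − 62950.81 = 4774.55; nΣy² − (Σy)² = 2532 − 2171.56 = 360.44
r = 96.14 / √(4774.55 × 360.44) = 96.14 / 1311.8456 ≈ 0.0733

0.0733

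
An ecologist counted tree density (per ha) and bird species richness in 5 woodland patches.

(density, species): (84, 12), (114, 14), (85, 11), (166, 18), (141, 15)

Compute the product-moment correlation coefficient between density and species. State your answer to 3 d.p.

0.977

n = 5, Σx = 590, Σy = 70, Σx² = 74714, Σy² = 1010, Σxy = 8642
nΣxy − ΣxΣy = 43210 − 41300 = 1910
nΣx² − (Σx)² = 373570 − 348100 = 25470; nΣy² − (Σy)² = 5050 − 4900 = 150
r = 1910 / √(25470 × 150) = 1910 / 1954.6099 ≈ 0.977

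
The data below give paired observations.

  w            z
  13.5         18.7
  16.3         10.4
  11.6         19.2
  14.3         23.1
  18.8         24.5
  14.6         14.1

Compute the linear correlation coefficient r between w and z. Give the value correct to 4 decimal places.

0.1211

n = 6, Σw = 89.1, Σz = 110, Σw² = 1353.59, Σz² = 2159.16, Σwz = 1641.48
nΣwz − ΣwΣz = 9848.88 − 9801 = 47.88
nΣw² − (Σw)² = 8121.54 − 7938.81 = 182.73; nΣz² − (Σz)² = 12954.96 − 12100 = 854.96
r = 47.88 / √(182.73 × 854.96) = 47.88 / 395.2554 ≈ 0.1211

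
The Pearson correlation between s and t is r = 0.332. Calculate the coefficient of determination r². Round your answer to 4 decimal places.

0.1102

r² = (0.332)² = 0.1102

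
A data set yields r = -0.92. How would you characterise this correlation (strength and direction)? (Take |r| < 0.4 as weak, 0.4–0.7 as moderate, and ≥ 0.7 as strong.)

r = -0.92 < 0 so the relationship is negative.
|r| = 0.92, which falls in the strong range.

strong negative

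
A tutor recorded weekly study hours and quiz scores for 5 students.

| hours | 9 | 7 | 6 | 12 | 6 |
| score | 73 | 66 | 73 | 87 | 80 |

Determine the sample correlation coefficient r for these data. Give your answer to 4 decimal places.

0.6020

n = 5, Σx = 40, Σy = 379, Σx² = 346, Σy² = 28983, Σxy = 3081
nΣxy − ΣxΣy = 15405 − 15160 = 245
nΣx² − (Σx)² = 1730 − 1600 = 130; nΣy² − (Σy)² = 144915 − 143641 = 1274
r = 245 / √(130 × 1274) = 245 / 406.9644 ≈ 0.6020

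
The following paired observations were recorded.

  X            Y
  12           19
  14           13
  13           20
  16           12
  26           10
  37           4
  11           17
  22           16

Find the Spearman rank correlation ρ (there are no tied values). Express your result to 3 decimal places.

-0.833

Rank X: 2, 4, 3, 5, 7, 8, 1, 6
Rank Y: 7, 4, 8, 3, 2, 1, 6, 5
d = rank(X) − rank(Y): -5, 0, -5, 2, 5, 7, -5, 1; Σd² = 154
ρ = 1 − 6Σd² / [n(n²−1)] = 1 − 6×154 / (8×63) = 1 − 924/504 ≈ -0.833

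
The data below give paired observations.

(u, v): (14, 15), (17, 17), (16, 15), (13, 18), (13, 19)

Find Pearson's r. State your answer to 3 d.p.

-0.492

n = 5, Σu = 73, Σv = 84, Σu² = 1079, Σv² = 1424, Σuv = 1220
nΣuv − ΣuΣv = 6100 − 6132 = -32
nΣu² − (Σu)² = 5395 − 5329 = 66; nΣv² − (Σv)² = 7120 − 7056 = 64
r = -32 / √(66 × 64) = -32 / 64.9923 ≈ -0.492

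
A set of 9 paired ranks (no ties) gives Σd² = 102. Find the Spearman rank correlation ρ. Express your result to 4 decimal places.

0.1500

ρ = 1 − 6Σd² / [n(n²−1)] = 1 − 6×102 / (9×80)
  = 1 − 612/720 = 1 − 0.85000 ≈ 0.1500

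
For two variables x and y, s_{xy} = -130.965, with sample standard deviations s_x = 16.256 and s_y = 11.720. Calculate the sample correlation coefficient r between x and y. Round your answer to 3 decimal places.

r = Cov(x,y) / (s_x · s_y) = -130.965 / (16.256 × 11.720)
  = -130.965 / 190.5203 ≈ -0.687

-0.687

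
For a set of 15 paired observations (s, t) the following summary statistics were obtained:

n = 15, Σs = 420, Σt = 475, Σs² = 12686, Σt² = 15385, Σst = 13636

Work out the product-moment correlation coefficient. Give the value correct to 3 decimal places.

r = (nΣst − ΣsΣt) / √[(nΣs² − (Σs)²)(nΣt² − (Σt)²)]
Numerator: 15×13636 − 420×475 = 5040
Denominator: √[(190290 − 176400)(230775 − 225625)] = √[13890 × 5150] = 8457.7479
r = 5040 / 8457.7479 ≈ 0.596

0.596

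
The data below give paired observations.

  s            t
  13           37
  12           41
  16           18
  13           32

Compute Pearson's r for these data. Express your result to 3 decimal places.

-0.978

n = 4, Σs = 54, Σt = 128, Σs² = 738, Σt² = 4398, Σst = 1677
nΣst − ΣsΣt = 6708 − 6912 = -204
nΣs² − (Σs)² = 2952 − 2916 = 36; nΣt² − (Σt)² = 17592 − 16384 = 1208
r = -204 / √(36 × 1208) = -204 / 208.5378 ≈ -0.978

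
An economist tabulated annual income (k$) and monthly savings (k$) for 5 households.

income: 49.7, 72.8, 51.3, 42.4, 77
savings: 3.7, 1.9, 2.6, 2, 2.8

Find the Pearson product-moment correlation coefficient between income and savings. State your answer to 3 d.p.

n = 5, Σx = 293.2, Σy = 13, Σx² = 18128.38, Σy² = 35.9, Σxy = 755.99
nΣxy − ΣxΣy = 3779.95 − 3811.6 = -31.65
nΣx² − (Σx)² = 90641.9 − 85966.24 = 4675.66; nΣy² − (Σy)² = 179.5 − 169 = 10.5
r = -31.65 / √(4675.66 × 10.5) = -31.65 / 221.5726 ≈ -0.143

-0.143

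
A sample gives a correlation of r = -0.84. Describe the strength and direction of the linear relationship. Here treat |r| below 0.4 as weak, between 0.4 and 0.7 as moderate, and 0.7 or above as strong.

strong negative

r = -0.84 < 0 so the relationship is negative.
|r| = 0.84, which falls in the strong range.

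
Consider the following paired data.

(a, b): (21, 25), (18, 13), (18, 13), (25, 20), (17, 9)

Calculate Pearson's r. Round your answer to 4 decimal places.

n = 5, Σa = 99, Σb = 80, Σa² = 2003, Σb² = 1444, Σab = 1646
nΣab − ΣaΣb = 8230 − 7920 = 310
nΣa² − (Σa)² = 10015 − 9801 = 214; nΣb² − (Σb)² = 7220 − 6400 = 820
r = 310 / √(214 × 820) = 310 / 418.9033 ≈ 0.7400

0.7400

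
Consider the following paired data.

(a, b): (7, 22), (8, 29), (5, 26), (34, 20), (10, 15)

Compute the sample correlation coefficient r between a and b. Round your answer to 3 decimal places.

-0.338

n = 5, Σa = 64, Σb = 112, Σa² = 1394, Σb² = 2626, Σab = 1346
nΣab − ΣaΣb = 6730 − 7168 = -438
nΣa² − (Σa)² = 6970 − 4096 = 2874; nΣb² − (Σb)² = 13130 − 12544 = 586
r = -438 / √(2874 × 586) = -438 / 1297.7534 ≈ -0.338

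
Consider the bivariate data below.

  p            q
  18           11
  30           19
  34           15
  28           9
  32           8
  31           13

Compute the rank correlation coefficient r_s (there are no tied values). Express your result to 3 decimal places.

0.143

Rank p: 1, 3, 6, 2, 5, 4
Rank q: 3, 6, 5, 2, 1, 4
d = rank(p) − rank(q): -2, -3, 1, 0, 4, 0; Σd² = 30
ρ = 1 − 6Σd² / [n(n²−1)] = 1 − 6×30 / (6×35) = 1 − 180/210 ≈ 0.143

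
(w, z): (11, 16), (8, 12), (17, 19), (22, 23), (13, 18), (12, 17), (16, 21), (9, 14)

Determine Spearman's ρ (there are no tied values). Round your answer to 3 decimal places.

Rank w: 3, 1, 7, 8, 5, 4, 6, 2
Rank z: 3, 1, 6, 8, 5, 4, 7, 2
d = rank(w) − rank(z): 0, 0, 1, 0, 0, 0, -1, 0; Σd² = 2
ρ = 1 − 6Σd² / [n(n²−1)] = 1 − 6×2 / (8×63) = 1 − 12/504 ≈ 0.976

0.976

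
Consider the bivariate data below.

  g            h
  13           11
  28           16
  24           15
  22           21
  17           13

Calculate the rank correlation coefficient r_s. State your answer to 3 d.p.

0.700

Rank g: 1, 5, 4, 3, 2
Rank h: 1, 4, 3, 5, 2
d = rank(g) − rank(h): 0, 1, 1, -2, 0; Σd² = 6
ρ = 1 − 6Σd² / [n(n²−1)] = 1 − 6×6 / (5×24) = 1 − 36/120 ≈ 0.700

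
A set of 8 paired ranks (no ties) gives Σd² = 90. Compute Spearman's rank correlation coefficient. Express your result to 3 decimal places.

ρ = 1 − 6Σd² / [n(n²−1)] = 1 − 6×90 / (8×63)
  = 1 − 540/504 = 1 − 1.0714 ≈ -0.071

-0.071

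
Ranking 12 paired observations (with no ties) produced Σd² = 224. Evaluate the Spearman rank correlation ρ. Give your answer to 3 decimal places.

ρ = 1 − 6Σd² / [n(n²−1)] = 1 − 6×224 / (12×143)
  = 1 − 1344/1716 = 1 − 0.7832 ≈ 0.217

0.217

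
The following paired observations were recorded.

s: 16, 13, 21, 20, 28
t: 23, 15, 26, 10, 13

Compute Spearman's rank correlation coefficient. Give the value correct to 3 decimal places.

-0.100

Rank s: 2, 1, 4, 3, 5
Rank t: 4, 3, 5, 1, 2
d = rank(s) − rank(t): -2, -2, -1, 2, 3; Σd² = 22
ρ = 1 − 6Σd² / [n(n²−1)] = 1 − 6×22 / (5×24) = 1 − 132/120 ≈ -0.100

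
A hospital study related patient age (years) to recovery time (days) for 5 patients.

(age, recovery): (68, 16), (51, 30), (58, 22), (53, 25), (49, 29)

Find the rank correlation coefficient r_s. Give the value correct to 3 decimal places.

-0.900

Rank age: 5, 2, 4, 3, 1
Rank recovery: 1, 5, 2, 3, 4
d = rank(age) − rank(recovery): 4, -3, 2, 0, -3; Σd² = 38
ρ = 1 − 6Σd² / [n(n²−1)] = 1 − 6×38 / (5×24) = 1 − 228/120 ≈ -0.900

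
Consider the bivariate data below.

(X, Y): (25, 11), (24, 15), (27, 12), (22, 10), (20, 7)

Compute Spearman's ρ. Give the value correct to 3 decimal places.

0.700

Rank X: 4, 3, 5, 2, 1
Rank Y: 3, 5, 4, 2, 1
d = rank(X) − rank(Y): 1, -2, 1, 0, 0; Σd² = 6
ρ = 1 − 6Σd² / [n(n²−1)] = 1 − 6×6 / (5×24) = 1 − 36/120 ≈ 0.700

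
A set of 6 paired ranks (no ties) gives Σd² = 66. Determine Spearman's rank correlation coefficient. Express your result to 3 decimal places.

ρ = 1 − 6Σd² / [n(n²−1)] = 1 − 6×66 / (6×35)
  = 1 − 396/210 = 1 − 1.8857 ≈ -0.886

-0.886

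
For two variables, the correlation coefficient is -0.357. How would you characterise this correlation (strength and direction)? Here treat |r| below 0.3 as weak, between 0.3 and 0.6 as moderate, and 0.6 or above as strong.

r = -0.357 < 0 so the relationship is negative.
|r| = 0.357, which falls in the moderate range.

moderate negative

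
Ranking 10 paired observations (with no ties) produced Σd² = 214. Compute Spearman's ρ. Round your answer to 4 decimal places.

ρ = 1 − 6Σd² / [n(n²−1)] = 1 − 6×214 / (10×99)
  = 1 − 1284/990 = 1 − 1.29697 ≈ -0.2970

-0.2970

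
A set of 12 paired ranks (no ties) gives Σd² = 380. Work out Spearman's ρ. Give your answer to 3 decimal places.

ρ = 1 − 6Σd² / [n(n²−1)] = 1 − 6×380 / (12×143)
  = 1 − 2280/1716 = 1 − 1.3287 ≈ -0.329

-0.329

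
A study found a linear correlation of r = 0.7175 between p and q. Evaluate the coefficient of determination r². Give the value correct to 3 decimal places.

0.515

r² = (0.7175)² = 0.515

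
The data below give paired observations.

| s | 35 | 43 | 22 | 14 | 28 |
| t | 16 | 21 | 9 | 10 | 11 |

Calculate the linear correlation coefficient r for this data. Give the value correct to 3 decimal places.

0.912

n = 5, Σs = 142, Σt = 67, Σs² = 4538, Σt² = 999, Σst = 2109
nΣst − ΣsΣt = 10545 − 9514 = 1031
nΣs² − (Σs)² = 22690 − 20164 = 2526; nΣt² − (Σt)² = 4995 − 4489 = 506
r = 1031 / √(2526 × 506) = 1031 / 1130.5556 ≈ 0.912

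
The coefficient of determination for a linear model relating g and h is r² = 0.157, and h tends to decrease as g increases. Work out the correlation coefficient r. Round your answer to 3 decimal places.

|r| = √0.157 = 0.396
The association is negative, so r = −0.396.

-0.396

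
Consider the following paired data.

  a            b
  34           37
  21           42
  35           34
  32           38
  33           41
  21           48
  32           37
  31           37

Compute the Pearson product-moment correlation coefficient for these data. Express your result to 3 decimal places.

n = 8, Σa = 239, Σb = 314, Σa² = 7361, Σb² = 12456, Σab = 9238
nΣab − ΣaΣb = 73904 − 75046 = -1142
nΣa² − (Σa)² = 58888 − 57121 = 1767; nΣb² − (Σb)² = 99648 − 98596 = 1052
r = -1142 / √(1767 × 1052) = -1142 / 1363.4090 ≈ -0.838

-0.838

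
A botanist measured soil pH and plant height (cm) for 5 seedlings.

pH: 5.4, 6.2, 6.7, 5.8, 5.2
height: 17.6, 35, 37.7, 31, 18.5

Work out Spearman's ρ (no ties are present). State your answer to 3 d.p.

Rank pH: 2, 4, 5, 3, 1
Rank height: 1, 4, 5, 3, 2
d = rank(pH) − rank(height): 1, 0, 0, 0, -1; Σd² = 2
ρ = 1 − 6Σd² / [n(n²−1)] = 1 − 6×2 / (5×24) = 1 − 12/120 ≈ 0.900

0.900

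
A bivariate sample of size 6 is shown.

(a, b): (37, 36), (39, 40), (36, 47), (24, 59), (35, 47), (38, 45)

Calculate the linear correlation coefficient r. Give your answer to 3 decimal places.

-0.879

n = 6, Σa = 209, Σb = 274, Σa² = 7431, Σb² = 12820, Σab = 9355
nΣab − ΣaΣb = 56130 − 57266 = -1136
nΣa² − (Σa)² = 44586 − 43681 = 905; nΣb² − (Σb)² = 76920 − 75076 = 1844
r = -1136 / √(905 × 1844) = -1136 / 1291.8282 ≈ -0.879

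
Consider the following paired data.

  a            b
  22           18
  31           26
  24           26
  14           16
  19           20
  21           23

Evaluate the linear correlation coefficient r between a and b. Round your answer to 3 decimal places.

n = 6, Σa = 131, Σb = 129, Σa² = 3019, Σb² = 2861, Σab = 2913
nΣab − ΣaΣb = 17478 − 16899 = 579
nΣa² − (Σa)² = 18114 − 17161 = 953; nΣb² − (Σb)² = 17166 − 16641 = 525
r = 579 / √(953 × 525) = 579 / 707.3366 ≈ 0.819

0.819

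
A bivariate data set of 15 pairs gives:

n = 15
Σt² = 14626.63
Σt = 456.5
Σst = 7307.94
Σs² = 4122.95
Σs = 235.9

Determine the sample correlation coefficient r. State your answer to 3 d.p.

0.234

r = (nΣst − ΣsΣt) / √[(nΣs² − (Σs)²)(nΣt² − (Σt)²)]
Numerator: 15×7307.94 − 235.9×456.5 = 1930.75
Denominator: √[(61844.25 − 55648.81)(219399.45 − 208392.25)] = √[6195.44 × 11007.2] = 8257.9929
r = 1930.75 / 8257.9929 ≈ 0.234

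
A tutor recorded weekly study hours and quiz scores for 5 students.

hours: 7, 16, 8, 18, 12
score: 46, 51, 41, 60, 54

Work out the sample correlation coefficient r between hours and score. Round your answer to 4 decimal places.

0.8503

n = 5, Σx = 61, Σy = 252, Σx² = 837, Σy² = 12914, Σxy = 3194
nΣxy − ΣxΣy = 15970 − 15372 = 598
nΣx² − (Σx)² = 4185 − 3721 = 464; nΣy² − (Σy)² = 64570 − 63504 = 1066
r = 598 / √(464 × 1066) = 598 / 703.2951 ≈ 0.8503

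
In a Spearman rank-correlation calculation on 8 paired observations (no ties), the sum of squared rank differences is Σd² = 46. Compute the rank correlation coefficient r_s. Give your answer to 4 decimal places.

ρ = 1 − 6Σd² / [n(n²−1)] = 1 − 6×46 / (8×63)
  = 1 − 276/504 = 1 − 0.54762 ≈ 0.4524

0.4524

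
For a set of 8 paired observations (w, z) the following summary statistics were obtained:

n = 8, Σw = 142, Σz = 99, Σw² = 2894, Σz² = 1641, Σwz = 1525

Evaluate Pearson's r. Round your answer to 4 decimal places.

r = (nΣwz − ΣwΣz) / √[(nΣw² − (Σw)²)(nΣz² − (Σz)²)]
Numerator: 8×1525 − 142×99 = -1858
Denominator: √[(23152 − 20164)(13128 − 9801)] = √[2988 × 3327] = 3152.9472
r = -1858 / 3152.9472 ≈ -0.5893

-0.5893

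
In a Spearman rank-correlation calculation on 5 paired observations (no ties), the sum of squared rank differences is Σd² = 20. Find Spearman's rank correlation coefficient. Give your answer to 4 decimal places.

ρ = 1 − 6Σd² / [n(n²−1)] = 1 − 6×20 / (5×24)
  = 1 − 120/120 = 1 − 1.00000 ≈ 0.0000

0.0000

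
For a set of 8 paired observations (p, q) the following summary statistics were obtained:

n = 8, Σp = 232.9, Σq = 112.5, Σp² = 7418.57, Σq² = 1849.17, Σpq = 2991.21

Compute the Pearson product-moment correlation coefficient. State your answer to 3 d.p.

r = (nΣpq − ΣpΣq) / √[(nΣp² − (Σp)²)(nΣq² − (Σq)²)]
Numerator: 8×2991.21 − 232.9×112.5 = -2271.57
Denominator: √[(59348.56 − 54242.41)(14793.36 − 12656.25)] = √[5106.15 × 2137.11] = 3303.3928
r = -2271.57 / 3303.3928 ≈ -0.688

-0.688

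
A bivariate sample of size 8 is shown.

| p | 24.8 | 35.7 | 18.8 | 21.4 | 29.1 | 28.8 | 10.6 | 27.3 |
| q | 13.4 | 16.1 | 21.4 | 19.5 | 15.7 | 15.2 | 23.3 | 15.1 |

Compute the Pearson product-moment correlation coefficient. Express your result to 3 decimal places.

-0.805

n = 8, Σp = 196.5, Σq = 139.7, Σp² = 5234.83, Σq² = 2525.41, Σpq = 3280.55
nΣpq − ΣpΣq = 26244.4 − 27451.05 = -1206.65
nΣp² − (Σp)² = 41878.64 − 38612.25 = 3266.39; nΣq² − (Σq)² = 20203.28 − 19516.09 = 687.19
r = -1206.65 / √(3266.39 × 687.19) = -1206.65 / 1498.2091 ≈ -0.805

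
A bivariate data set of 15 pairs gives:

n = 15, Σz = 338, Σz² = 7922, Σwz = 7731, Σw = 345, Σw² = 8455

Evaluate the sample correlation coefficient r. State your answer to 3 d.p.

-0.108

r = (nΣwz − ΣwΣz) / √[(nΣw² − (Σw)²)(nΣz² − (Σz)²)]
Numerator: 15×7731 − 345×338 = -645
Denominator: √[(126825 − 119025)(118830 − 114244)] = √[7800 × 4586] = 5980.8695
r = -645 / 5980.8695 ≈ -0.108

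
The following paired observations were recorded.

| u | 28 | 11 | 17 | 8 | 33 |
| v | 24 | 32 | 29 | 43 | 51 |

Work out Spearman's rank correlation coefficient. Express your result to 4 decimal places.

0.0000

Rank u: 4, 2, 3, 1, 5
Rank v: 1, 3, 2, 4, 5
d = rank(u) − rank(v): 3, -1, 1, -3, 0; Σd² = 20
ρ = 1 − 6Σd² / [n(n²−1)] = 1 − 6×20 / (5×24) = 1 − 120/120 ≈ 0.0000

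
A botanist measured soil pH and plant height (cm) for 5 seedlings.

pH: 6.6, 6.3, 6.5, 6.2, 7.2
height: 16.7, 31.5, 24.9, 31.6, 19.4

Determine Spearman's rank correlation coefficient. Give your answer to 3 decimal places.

-0.900

Rank pH: 4, 2, 3, 1, 5
Rank height: 1, 4, 3, 5, 2
d = rank(pH) − rank(height): 3, -2, 0, -4, 3; Σd² = 38
ρ = 1 − 6Σd² / [n(n²−1)] = 1 − 6×38 / (5×24) = 1 − 228/120 ≈ -0.900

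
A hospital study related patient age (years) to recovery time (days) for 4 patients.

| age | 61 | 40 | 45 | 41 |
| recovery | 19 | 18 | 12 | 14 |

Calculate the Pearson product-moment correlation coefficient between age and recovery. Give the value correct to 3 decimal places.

n = 4, Σx = 187, Σy = 63, Σx² = 9027, Σy² = 1025, Σxy = 2993
nΣxy − ΣxΣy = 11972 − 11781 = 191
nΣx² − (Σx)² = 36108 − 34969 = 1139; nΣy² − (Σy)² = 4100 − 3969 = 131
r = 191 / √(1139 × 131) = 191 / 386.2758 ≈ 0.494

0.494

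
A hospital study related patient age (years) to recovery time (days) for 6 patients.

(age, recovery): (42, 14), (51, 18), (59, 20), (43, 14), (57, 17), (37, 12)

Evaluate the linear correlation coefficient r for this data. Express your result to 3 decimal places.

0.943

n = 6, Σx = 289, Σy = 95, Σx² = 14313, Σy² = 1549, Σxy = 4701
nΣxy − ΣxΣy = 28206 − 27455 = 751
nΣx² − (Σx)² = 85878 − 83521 = 2357; nΣy² − (Σy)² = 9294 − 9025 = 269
r = 751 / √(2357 × 269) = 751 / 796.2619 ≈ 0.943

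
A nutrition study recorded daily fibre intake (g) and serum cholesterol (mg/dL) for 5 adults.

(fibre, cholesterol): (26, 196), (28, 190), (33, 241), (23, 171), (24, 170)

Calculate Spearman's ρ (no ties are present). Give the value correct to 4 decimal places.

Rank fibre: 3, 4, 5, 1, 2
Rank cholesterol: 4, 3, 5, 2, 1
d = rank(fibre) − rank(cholesterol): -1, 1, 0, -1, 1; Σd² = 4
ρ = 1 − 6Σd² / [n(n²−1)] = 1 − 6×4 / (5×24) = 1 − 24/120 ≈ 0.8000

0.8000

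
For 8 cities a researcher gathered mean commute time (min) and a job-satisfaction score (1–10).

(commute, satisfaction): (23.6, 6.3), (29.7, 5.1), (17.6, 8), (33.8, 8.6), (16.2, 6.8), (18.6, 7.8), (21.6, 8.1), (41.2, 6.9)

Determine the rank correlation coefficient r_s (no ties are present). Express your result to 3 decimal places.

0.000

Rank commute: 5, 6, 2, 7, 1, 3, 4, 8
Rank satisfaction: 2, 1, 6, 8, 3, 5, 7, 4
d = rank(commute) − rank(satisfaction): 3, 5, -4, -1, -2, -2, -3, 4; Σd² = 84
ρ = 1 − 6Σd² / [n(n²−1)] = 1 − 6×84 / (8×63) = 1 − 504/504 ≈ 0.000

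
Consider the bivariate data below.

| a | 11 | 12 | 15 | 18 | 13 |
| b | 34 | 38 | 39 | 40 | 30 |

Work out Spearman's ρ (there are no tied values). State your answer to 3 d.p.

Rank a: 1, 2, 4, 5, 3
Rank b: 2, 3, 4, 5, 1
d = rank(a) − rank(b): -1, -1, 0, 0, 2; Σd² = 6
ρ = 1 − 6Σd² / [n(n²−1)] = 1 − 6×6 / (5×24) = 1 − 36/120 ≈ 0.700

0.700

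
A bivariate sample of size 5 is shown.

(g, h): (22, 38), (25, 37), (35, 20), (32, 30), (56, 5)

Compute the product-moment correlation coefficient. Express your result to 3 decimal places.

n = 5, Σg = 170, Σh = 130, Σg² = 6494, Σh² = 4138, Σgh = 3701
nΣgh − ΣgΣh = 18505 − 22100 = -3595
nΣg² − (Σg)² = 32470 − 28900 = 3570; nΣh² − (Σh)² = 20690 − 16900 = 3790
r = -3595 / √(3570 × 3790) = -3595 / 3678.3556 ≈ -0.977

-0.977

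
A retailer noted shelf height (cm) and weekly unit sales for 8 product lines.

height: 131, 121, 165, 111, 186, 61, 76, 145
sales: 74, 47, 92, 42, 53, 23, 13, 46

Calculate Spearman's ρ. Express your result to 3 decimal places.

0.810

Rank height: 5, 4, 7, 3, 8, 1, 2, 6
Rank sales: 7, 5, 8, 3, 6, 2, 1, 4
d = rank(height) − rank(sales): -2, -1, -1, 0, 2, -1, 1, 2; Σd² = 16
ρ = 1 − 6Σd² / [n(n²−1)] = 1 − 6×16 / (8×63) = 1 − 96/504 ≈ 0.810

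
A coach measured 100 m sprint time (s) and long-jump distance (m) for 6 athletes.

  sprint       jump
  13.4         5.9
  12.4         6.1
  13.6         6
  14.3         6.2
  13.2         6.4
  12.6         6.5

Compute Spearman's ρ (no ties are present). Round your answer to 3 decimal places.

Rank sprint: 4, 1, 5, 6, 3, 2
Rank jump: 1, 3, 2, 4, 5, 6
d = rank(sprint) − rank(jump): 3, -2, 3, 2, -2, -4; Σd² = 46
ρ = 1 − 6Σd² / [n(n²−1)] = 1 − 6×46 / (6×35) = 1 − 276/210 ≈ -0.314

-0.314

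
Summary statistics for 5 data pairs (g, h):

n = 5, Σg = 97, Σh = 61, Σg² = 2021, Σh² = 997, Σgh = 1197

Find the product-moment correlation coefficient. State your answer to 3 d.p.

0.072

r = (nΣgh − ΣgΣh) / √[(nΣg² − (Σg)²)(nΣh² − (Σh)²)]
Numerator: 5×1197 − 97×61 = 68
Denominator: √[(10105 − 9409)(4985 − 3721)] = √[696 × 1264] = 937.9467
r = 68 / 937.9467 ≈ 0.072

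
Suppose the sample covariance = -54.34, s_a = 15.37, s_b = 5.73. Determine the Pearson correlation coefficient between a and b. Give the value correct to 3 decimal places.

r = Cov(a,b) / (s_a · s_b) = -54.34 / (15.37 × 5.73)
  = -54.34 / 88.0701 ≈ -0.617

-0.617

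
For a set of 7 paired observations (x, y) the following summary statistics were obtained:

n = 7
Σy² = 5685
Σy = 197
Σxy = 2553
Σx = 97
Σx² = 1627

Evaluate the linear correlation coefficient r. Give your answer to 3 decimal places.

-0.886

r = (nΣxy − ΣxΣy) / √[(nΣx² − (Σx)²)(nΣy² − (Σy)²)]
Numerator: 7×2553 − 97×197 = -1238
Denominator: √[(11389 − 9409)(39795 − 38809)] = √[1980 × 986] = 1397.2401
r = -1238 / 1397.2401 ≈ -0.886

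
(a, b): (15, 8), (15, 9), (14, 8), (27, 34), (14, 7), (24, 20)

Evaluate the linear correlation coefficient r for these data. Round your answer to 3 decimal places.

0.965

n = 6, Σa = 109, Σb = 86, Σa² = 2147, Σb² = 1814, Σab = 1863
nΣab − ΣaΣb = 11178 − 9374 = 1804
nΣa² − (Σa)² = 12882 − 11881 = 1001; nΣb² − (Σb)² = 10884 − 7396 = 3488
r = 1804 / √(1001 × 3488) = 1804 / 1868.5524 ≈ 0.965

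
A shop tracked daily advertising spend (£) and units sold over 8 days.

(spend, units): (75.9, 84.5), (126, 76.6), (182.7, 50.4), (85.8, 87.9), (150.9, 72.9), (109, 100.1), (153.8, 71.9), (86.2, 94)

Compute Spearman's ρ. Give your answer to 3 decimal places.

Rank spend: 1, 5, 8, 2, 6, 4, 7, 3
Rank units: 5, 4, 1, 6, 3, 8, 2, 7
d = rank(spend) − rank(units): -4, 1, 7, -4, 3, -4, 5, -4; Σd² = 148
ρ = 1 − 6Σd² / [n(n²−1)] = 1 − 6×148 / (8×63) = 1 − 888/504 ≈ -0.762

-0.762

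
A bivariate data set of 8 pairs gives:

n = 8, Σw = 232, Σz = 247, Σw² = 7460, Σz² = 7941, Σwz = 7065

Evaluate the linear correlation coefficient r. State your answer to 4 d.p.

r = (nΣwz − ΣwΣz) / √[(nΣw² − (Σw)²)(nΣz² − (Σz)²)]
Numerator: 8×7065 − 232×247 = -784
Denominator: √[(59680 − 53824)(63528 − 61009)] = √[5856 × 2519] = 3840.7374
r = -784 / 3840.7374 ≈ -0.2041

-0.2041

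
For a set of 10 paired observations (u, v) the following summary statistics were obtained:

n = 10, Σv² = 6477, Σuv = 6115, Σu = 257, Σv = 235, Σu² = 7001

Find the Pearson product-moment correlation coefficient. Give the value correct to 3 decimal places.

0.123

r = (nΣuv − ΣuΣv) / √[(nΣu² − (Σu)²)(nΣv² − (Σv)²)]
Numerator: 10×6115 − 257×235 = 755
Denominator: √[(70010 − 66049)(64770 − 55225)] = √[3961 × 9545] = 6148.8003
r = 755 / 6148.8003 ≈ 0.123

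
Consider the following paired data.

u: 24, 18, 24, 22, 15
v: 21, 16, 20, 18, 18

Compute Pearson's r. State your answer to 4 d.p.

n = 5, Σu = 103, Σv = 93, Σu² = 2185, Σv² = 1745, Σuv = 1938
nΣuv − ΣuΣv = 9690 − 9579 = 111
nΣu² − (Σu)² = 10925 − 10609 = 316; nΣv² − (Σv)² = 8725 − 8649 = 76
r = 111 / √(316 × 76) = 111 / 154.9710 ≈ 0.7163

0.7163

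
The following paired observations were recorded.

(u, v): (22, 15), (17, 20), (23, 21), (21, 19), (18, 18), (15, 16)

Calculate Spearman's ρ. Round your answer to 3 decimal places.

Rank u: 5, 2, 6, 4, 3, 1
Rank v: 1, 5, 6, 4, 3, 2
d = rank(u) − rank(v): 4, -3, 0, 0, 0, -1; Σd² = 26
ρ = 1 − 6Σd² / [n(n²−1)] = 1 − 6×26 / (6×35) = 1 − 156/210 ≈ 0.257

0.257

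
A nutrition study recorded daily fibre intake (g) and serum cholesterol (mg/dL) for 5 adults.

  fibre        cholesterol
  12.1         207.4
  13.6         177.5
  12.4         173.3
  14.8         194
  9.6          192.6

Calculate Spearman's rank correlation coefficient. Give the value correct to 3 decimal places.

Rank fibre: 2, 4, 3, 5, 1
Rank cholesterol: 5, 2, 1, 4, 3
d = rank(fibre) − rank(cholesterol): -3, 2, 2, 1, -2; Σd² = 22
ρ = 1 − 6Σd² / [n(n²−1)] = 1 − 6×22 / (5×24) = 1 − 132/120 ≈ -0.100

-0.100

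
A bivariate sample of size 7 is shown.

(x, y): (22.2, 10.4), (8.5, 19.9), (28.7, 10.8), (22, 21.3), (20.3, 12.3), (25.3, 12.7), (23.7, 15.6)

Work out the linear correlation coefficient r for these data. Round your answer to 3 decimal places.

n = 7, Σx = 150.7, Σy = 103, Σx² = 3486.65, Σy² = 1630.44, Σxy = 2119.31
nΣxy − ΣxΣy = 14835.17 − 15522.1 = -686.93
nΣx² − (Σx)² = 24406.55 − 22710.49 = 1696.06; nΣy² − (Σy)² = 11413.08 − 10609 = 804.08
r = -686.93 / √(1696.06 × 804.08) = -686.93 / 1167.8047 ≈ -0.588

-0.588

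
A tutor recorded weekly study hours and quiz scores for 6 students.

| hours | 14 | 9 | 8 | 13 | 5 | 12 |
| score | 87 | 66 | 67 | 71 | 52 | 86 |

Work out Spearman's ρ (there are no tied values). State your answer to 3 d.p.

Rank hours: 6, 3, 2, 5, 1, 4
Rank score: 6, 2, 3, 4, 1, 5
d = rank(hours) − rank(score): 0, 1, -1, 1, 0, -1; Σd² = 4
ρ = 1 − 6Σd² / [n(n²−1)] = 1 − 6×4 / (6×35) = 1 − 24/210 ≈ 0.886

0.886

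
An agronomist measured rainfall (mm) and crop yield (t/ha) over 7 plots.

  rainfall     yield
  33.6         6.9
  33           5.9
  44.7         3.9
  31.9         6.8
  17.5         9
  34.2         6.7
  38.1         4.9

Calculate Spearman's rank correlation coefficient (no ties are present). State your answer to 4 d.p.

-0.8214

Rank rainfall: 4, 3, 7, 2, 1, 5, 6
Rank yield: 6, 3, 1, 5, 7, 4, 2
d = rank(rainfall) − rank(yield): -2, 0, 6, -3, -6, 1, 4; Σd² = 102
ρ = 1 − 6Σd² / [n(n²−1)] = 1 − 6×102 / (7×48) = 1 − 612/336 ≈ -0.8214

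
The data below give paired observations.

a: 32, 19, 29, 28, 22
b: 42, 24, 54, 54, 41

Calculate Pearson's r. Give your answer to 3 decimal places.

0.722

n = 5, Σa = 130, Σb = 215, Σa² = 3494, Σb² = 9853, Σab = 5780
nΣab − ΣaΣb = 28900 − 27950 = 950
nΣa² − (Σa)² = 17470 − 16900 = 570; nΣb² − (Σb)² = 49265 − 46225 = 3040
r = 950 / √(570 × 3040) = 950 / 1316.3586 ≈ 0.722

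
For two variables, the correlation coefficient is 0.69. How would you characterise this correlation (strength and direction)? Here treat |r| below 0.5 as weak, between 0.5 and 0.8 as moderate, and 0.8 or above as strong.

r = 0.69 > 0 so the relationship is positive.
|r| = 0.69, which falls in the moderate range.

moderate positive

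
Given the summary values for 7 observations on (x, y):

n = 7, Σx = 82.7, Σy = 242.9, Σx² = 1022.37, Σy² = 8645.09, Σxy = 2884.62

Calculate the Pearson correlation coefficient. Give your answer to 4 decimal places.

0.1507

r = (nΣxy − ΣxΣy) / √[(nΣx² − (Σx)²)(nΣy² − (Σy)²)]
Numerator: 7×2884.62 − 82.7×242.9 = 104.51
Denominator: √[(7156.59 − 6839.29)(60515.63 − 59000.41)] = √[317.3 × 1515.22] = 693.3825
r = 104.51 / 693.3825 ≈ 0.1507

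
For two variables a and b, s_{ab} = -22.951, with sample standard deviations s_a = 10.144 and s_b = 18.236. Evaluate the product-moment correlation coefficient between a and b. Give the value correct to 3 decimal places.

r = Cov(a,b) / (s_a · s_b) = -22.951 / (10.144 × 18.236)
  = -22.951 / 184.9860 ≈ -0.124

-0.124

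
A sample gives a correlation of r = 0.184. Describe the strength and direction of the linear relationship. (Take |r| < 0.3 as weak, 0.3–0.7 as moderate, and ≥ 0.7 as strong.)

r = 0.184 > 0 so the relationship is positive.
|r| = 0.184, which falls in the weak range.

weak positive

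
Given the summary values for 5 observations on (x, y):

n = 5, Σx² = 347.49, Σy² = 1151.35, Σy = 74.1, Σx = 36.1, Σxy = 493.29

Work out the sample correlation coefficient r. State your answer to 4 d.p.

-0.6137

r = (nΣxy − ΣxΣy) / √[(nΣx² − (Σx)²)(nΣy² − (Σy)²)]
Numerator: 5×493.29 − 36.1×74.1 = -208.56
Denominator: √[(1737.45 − 1303.21)(5756.75 − 5490.81)] = √[434.24 × 265.94] = 339.8261
r = -208.56 / 339.8261 ≈ -0.6137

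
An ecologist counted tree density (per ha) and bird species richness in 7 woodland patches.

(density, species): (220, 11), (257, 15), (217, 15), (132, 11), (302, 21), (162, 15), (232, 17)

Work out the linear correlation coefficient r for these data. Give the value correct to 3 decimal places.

0.736

n = 7, Σx = 1522, Σy = 105, Σx² = 350234, Σy² = 1647, Σxy = 23698
nΣxy − ΣxΣy = 165886 − 159810 = 6076
nΣx² − (Σx)² = 2451638 − 2316484 = 135154; nΣy² − (Σy)² = 11529 − 11025 = 504
r = 6076 / √(135154 × 504) = 6076 / 8253.3397 ≈ 0.736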